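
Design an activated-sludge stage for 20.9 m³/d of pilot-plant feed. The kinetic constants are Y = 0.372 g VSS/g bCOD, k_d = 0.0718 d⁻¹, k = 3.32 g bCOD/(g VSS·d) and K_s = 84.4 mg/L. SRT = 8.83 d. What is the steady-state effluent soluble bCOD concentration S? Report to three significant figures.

From the Monod/SRT balance for a CMAS, S = K_s·(1+k_d θ_c)/[θ_c·(Y k − k_d) − 1] = 84.4 × (1 + 0.0718 × 8.83) / [8.83 × (0.372 × 3.32 − 0.0718) − 1] = 137.9 / 9.271 = 14.87 mg/L.

S ≈ 14.9 mg/L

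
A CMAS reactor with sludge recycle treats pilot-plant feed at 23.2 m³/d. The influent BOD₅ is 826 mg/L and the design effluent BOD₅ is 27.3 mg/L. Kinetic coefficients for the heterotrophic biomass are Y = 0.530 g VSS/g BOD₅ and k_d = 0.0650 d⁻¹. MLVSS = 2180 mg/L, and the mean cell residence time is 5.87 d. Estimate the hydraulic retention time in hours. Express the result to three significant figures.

τ ≈ 19.8 h

Rearranging the biomass balance for a CMAS with decay, V = Y·Q·ΔS·θ_c / [X·(1+k_d θ_c)] = 0.530 × 23.2 × (826 − 27.3) × 5.87 / [2180 × (1 + 0.0650 × 5.87)] = 5.76×10^4 / 3012 = 19.14 m³.
Hydraulic retention time τ = V/Q = 19.14 / 23.2 = 0.8250 d = 19.80 h.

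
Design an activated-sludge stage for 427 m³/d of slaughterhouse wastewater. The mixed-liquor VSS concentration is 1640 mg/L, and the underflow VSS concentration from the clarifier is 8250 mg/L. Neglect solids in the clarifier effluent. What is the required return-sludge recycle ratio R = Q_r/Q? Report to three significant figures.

Mass balance around the secondary clarifier (neglecting effluent solids): R = X / (X_r − X) = 1640 / (8250 − 1640) = 0.2481.

R ≈ 0.248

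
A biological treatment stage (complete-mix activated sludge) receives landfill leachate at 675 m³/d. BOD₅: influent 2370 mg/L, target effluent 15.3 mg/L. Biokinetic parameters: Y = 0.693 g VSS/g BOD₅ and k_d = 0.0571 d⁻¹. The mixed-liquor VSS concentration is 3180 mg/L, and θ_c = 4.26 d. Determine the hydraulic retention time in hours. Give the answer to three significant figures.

τ ≈ 42.2 h

From the SRT design equation V = Y Q (S₀−S) θ_c / [X (1 + k_d θ_c)] = 0.693 × 675 × (2370 − 15.3) × 4.26 / [3180 × (1 + 0.0571 × 4.26)] = 4.69×10^6 / 3954 = 1187 m³.
τ = V/Q = 1187/675 = 1.758 d, or 42.20 h.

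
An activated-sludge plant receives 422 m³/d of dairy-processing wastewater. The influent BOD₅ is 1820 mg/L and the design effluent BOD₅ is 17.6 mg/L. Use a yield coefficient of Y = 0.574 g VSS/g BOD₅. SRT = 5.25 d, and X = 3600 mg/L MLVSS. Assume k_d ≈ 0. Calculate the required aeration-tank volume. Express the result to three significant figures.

V ≈ 637 m³

Biomass mass balance (decay neglected): V·X = Y·Q·(S₀ − S)·θ_c, so V = 0.574 × 422 × (1820 − 17.6) × 5.25 / 3600 = 636.7 m³.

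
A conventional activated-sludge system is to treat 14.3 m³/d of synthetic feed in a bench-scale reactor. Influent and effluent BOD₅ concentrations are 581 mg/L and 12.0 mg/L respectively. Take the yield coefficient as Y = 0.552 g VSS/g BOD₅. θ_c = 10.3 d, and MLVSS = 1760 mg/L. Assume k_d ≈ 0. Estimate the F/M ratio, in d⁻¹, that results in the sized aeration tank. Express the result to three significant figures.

V·X = Y·Q·ΔS·θ_c gives V = 0.552 × 14.3 × (581 − 12.0) × 10.3 / 1760 = 26.29 m³.
F/M = Q·S₀ / (V·X) = 14.3 × 581 / (26.29 × 1760) = 0.1796 g BOD₅·(g VSS·d)⁻¹.

F/M ≈ 0.180 d⁻¹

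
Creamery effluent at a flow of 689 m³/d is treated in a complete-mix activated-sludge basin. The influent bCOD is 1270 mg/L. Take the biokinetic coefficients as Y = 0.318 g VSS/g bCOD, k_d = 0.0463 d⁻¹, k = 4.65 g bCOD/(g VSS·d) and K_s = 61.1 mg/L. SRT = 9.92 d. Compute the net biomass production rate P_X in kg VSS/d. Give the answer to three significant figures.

P_X ≈ 190 kg VSS/d

For a completely mixed reactor with recycle the Lawrence–McCarty relation gives S = K_s·(1 + k_d·θ_c) / [θ_c·(Y·k − k_d) − 1] = 61.1 × (1 + 0.0463 × 9.92) / [9.92 × (0.318 × 4.65 − 0.0463) − 1] = 89.16 / 13.21 = 6.750 mg/L.
The observed yield is Y_obs = Y/(1 + k_d·θ_c) = 0.318 / (1 + 0.0463 × 9.92) = 0.318 / 1.459 = 0.2179 g VSS per g bCOD removed.
Q·(S₀ − S) = 689 × (1270 − 6.75) × 10⁻³ = 870.4 kg/d removed.
Biomass produced: P_X = Y_obs·Q·ΔS = 0.2179 × 870.4 ≈ 189.7 kg VSS/d.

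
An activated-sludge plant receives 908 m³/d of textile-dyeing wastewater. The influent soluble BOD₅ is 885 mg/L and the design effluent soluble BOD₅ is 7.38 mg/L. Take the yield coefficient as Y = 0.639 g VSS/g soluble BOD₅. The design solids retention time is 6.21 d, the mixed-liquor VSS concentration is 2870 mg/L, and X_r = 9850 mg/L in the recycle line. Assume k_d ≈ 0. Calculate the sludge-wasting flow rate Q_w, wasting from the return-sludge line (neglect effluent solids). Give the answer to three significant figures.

Q_w ≈ 51.7 m³/d

With k_d = 0 the design equation reduces to V = Y Q (S₀−S) θ_c / X = 0.639 × 908 × (885 − 7.38) × 6.21 / 2870 = 1102 m³.
Wasting from the return line (neglecting effluent solids): Q_w = V·X / (θ_c·X_r) = 1102 × 2870 / (6.21 × 9850) = 51.70 m³/d.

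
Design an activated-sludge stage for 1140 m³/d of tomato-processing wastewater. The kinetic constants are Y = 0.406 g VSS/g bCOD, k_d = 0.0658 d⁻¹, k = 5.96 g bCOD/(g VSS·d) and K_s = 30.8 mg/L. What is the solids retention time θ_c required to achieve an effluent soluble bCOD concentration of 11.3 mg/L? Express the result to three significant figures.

From 1/θ_c = Y·k·S/(K_s + S) − k_d: Y·k·S/(K_s+S) = 0.406 × 5.96 × 11.3 / (30.8 + 11.3) = 0.6495 d⁻¹.
Then 1/θ_c = μ − k_d = 0.6495 − 0.0658 = 0.5837 d⁻¹, giving θ_c = 1.713 d.

θ_c ≈ 1.71 d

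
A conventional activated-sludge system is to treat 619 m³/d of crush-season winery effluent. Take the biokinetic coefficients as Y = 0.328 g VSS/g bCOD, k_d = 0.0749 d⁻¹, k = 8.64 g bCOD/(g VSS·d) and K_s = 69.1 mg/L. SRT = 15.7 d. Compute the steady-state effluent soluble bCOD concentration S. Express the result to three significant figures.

S ≈ 3.55 mg/L

For a completely mixed reactor with recycle the Lawrence–McCarty relation gives S = K_s·(1 + k_d·θ_c) / [θ_c·(Y·k − k_d) − 1] = 69.1 × (1 + 0.0749 × 15.7) / [15.7 × (0.328 × 8.64 − 0.0749) − 1] = 150.4 / 42.32 = 3.553 mg/L.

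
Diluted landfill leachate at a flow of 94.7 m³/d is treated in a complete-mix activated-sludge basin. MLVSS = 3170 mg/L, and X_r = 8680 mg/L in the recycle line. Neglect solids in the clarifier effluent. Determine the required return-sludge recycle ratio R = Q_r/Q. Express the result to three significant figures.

R ≈ 0.575

R = Q_r/Q = X/(X_r − X) = 3170 / (8680 − 3170) = 0.5753.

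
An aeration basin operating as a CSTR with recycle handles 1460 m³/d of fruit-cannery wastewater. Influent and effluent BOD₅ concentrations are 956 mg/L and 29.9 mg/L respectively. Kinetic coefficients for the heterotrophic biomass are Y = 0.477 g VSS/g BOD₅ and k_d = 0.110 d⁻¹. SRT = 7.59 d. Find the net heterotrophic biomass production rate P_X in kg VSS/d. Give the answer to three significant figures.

P_X ≈ 351 kg VSS/d

Observed yield with endogenous decay: Y_obs = Y / (1 + k_d·θ_c) = 0.477 / (1 + 0.110 × 7.59) = 0.477 / 1.835 = 0.2600 g VSS/g BOD₅.
Mass of BOD₅ removed per day: Q(S₀ − S) = 1460 × 926.1 g/m³ = 1352 kg/d.
So the net sludge growth is P_X = 0.2600 × 1352 = 351.5 kg VSS/d.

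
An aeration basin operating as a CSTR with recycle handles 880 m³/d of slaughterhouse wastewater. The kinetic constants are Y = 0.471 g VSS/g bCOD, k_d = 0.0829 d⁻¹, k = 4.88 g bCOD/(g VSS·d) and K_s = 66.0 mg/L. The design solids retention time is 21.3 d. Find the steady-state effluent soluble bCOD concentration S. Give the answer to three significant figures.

For a completely mixed reactor with recycle the Lawrence–McCarty relation gives S = K_s·(1 + k_d·θ_c) / [θ_c·(Y·k − k_d) − 1] = 66.0 × (1 + 0.0829 × 21.3) / [21.3 × (0.471 × 4.88 − 0.0829) − 1] = 182.5 / 46.19 = 3.952 mg/L.

S ≈ 3.95 mg/L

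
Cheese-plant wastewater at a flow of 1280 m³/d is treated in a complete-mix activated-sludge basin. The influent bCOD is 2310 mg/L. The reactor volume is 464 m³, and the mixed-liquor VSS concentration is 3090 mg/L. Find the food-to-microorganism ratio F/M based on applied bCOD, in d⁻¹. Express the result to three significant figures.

F/M ≈ 2.06 d⁻¹

F/M = applied load / biomass = Q·S₀/(V·X) = 1280 × 2310 / (464.0 × 3090) = 2.062 d⁻¹.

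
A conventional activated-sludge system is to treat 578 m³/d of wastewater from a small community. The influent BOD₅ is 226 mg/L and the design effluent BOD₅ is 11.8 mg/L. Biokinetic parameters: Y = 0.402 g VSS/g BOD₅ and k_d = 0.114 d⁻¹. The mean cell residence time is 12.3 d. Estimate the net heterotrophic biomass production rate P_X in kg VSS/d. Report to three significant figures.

The observed yield is Y_obs = Y/(1 + k_d·θ_c) = 0.402 / (1 + 0.114 × 12.3) = 0.402 / 2.402 = 0.1673 g VSS per g BOD₅ removed.
Q·(S₀ − S) = 578 × (226 − 11.8) × 10⁻³ = 123.8 kg/d removed.
Biomass produced: P_X = Y_obs·Q·ΔS = 0.1673 × 123.8 ≈ 20.72 kg VSS/d.

P_X ≈ 20.7 kg VSS/d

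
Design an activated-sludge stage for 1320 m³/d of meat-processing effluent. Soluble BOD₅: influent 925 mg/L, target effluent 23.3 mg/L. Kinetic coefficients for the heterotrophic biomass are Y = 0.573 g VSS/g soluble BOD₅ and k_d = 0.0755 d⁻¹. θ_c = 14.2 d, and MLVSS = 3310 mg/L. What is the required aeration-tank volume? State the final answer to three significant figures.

V ≈ 1410 m³

From the SRT design equation V = Y Q (S₀−S) θ_c / [X (1 + k_d θ_c)] = 0.573 × 1320 × (925 − 23.3) × 14.2 / [3310 × (1 + 0.0755 × 14.2)] = 9.68×10^6 / 6859 = 1412 m³.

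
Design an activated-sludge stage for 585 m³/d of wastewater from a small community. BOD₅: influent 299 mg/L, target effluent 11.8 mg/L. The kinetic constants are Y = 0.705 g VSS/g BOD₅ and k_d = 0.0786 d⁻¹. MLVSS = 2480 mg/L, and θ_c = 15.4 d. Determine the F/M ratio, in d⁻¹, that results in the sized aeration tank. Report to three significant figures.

Rearranging the biomass balance for a CMAS with decay, V = Y·Q·ΔS·θ_c / [X·(1+k_d θ_c)] = 0.705 × 585 × (299 − 11.8) × 15.4 / [2480 × (1 + 0.0786 × 15.4)] = 1.82×10^6 / 5482 = 332.8 m³.
Food-to-microorganism ratio F/M = Q S₀ / (V X) = 585 × 299 / (332.8 × 2480) = 0.2120 d⁻¹.

F/M ≈ 0.212 d⁻¹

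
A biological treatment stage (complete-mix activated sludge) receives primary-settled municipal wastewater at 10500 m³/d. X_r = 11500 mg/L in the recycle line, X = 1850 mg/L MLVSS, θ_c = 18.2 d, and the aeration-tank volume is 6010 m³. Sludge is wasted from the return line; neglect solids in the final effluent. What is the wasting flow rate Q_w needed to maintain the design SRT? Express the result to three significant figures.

Q_w ≈ 53.1 m³/d

Q_w = (V·X)/(θ_c X_r) = 6010 × 1850 / (18.2 × 11500) = 53.12 m³/d.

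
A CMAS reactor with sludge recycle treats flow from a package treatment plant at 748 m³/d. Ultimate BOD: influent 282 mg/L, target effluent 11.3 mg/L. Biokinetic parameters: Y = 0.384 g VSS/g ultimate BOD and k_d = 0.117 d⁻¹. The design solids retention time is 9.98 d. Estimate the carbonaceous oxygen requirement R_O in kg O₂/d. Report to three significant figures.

The observed yield is Y_obs = Y/(1 + k_d·θ_c) = 0.384 / (1 + 0.117 × 9.98) = 0.384 / 2.168 = 0.1771 g VSS per g ultimate BOD removed.
Q·(S₀ − S) = 748 × (282 − 11.3) × 10⁻³ = 202.5 kg/d removed.
Net sludge production P_X = 0.1771 × 202.5 = 35.87 kg VSS/d.
R_O = Q·ΔS − 1.42 P_X = 202.5 − 50.94 = 151.5 kg O₂/d.

R_O ≈ 152 kg O₂/d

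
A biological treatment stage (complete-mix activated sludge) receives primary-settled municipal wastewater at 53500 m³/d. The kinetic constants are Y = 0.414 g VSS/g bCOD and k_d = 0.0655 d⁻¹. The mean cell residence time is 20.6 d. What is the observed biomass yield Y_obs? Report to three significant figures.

Y_obs ≈ 0.176 g VSS/g bCOD

Observed yield with endogenous decay: Y_obs = Y / (1 + k_d·θ_c) = 0.414 / (1 + 0.0655 × 20.6) = 0.414 / 2.349 = 0.1762 g VSS/g bCOD.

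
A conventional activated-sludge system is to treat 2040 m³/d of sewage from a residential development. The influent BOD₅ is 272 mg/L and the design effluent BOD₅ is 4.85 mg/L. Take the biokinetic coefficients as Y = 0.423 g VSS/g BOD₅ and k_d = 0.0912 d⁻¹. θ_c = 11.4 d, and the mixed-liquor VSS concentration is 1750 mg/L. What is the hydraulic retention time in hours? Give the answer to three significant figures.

τ ≈ 8.66 h

From the SRT design equation V = Y Q (S₀−S) θ_c / [X (1 + k_d θ_c)] = 0.423 × 2040 × (272 − 4.85) × 11.4 / [1750 × (1 + 0.0912 × 11.4)] = 2.63×10^6 / 3569 = 736.3 m³.
Hydraulic retention time τ = V/Q = 736.3 / 2040 = 0.3609 d = 8.662 h.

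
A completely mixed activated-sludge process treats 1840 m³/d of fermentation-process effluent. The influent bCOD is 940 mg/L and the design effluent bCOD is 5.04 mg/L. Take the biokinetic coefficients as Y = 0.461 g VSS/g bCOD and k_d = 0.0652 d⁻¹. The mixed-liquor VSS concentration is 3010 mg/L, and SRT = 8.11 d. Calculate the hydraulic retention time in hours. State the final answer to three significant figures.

τ ≈ 18.2 h

Steady-state biomass mass balance: V·X·(1 + k_d·θ_c) = Y·Q·(S₀ − S)·θ_c, so V = 0.461 × 1840 × (940 − 5.04) × 8.11 / [3010 × (1 + 0.0652 × 8.11)] = 6.43×10^6 / 4602 = 1398 m³.
HRT = V/Q = 1398 m³ / 1840 m³·d⁻¹ = 0.7596 d × 24 = 18.23 h.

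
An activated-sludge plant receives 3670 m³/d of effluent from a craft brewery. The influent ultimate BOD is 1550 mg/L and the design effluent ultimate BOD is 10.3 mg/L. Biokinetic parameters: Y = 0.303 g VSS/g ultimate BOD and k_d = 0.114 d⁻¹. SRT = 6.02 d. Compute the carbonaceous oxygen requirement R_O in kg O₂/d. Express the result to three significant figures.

R_O ≈ 4210 kg O₂/d

Y_obs = Y / (1 + k_d θ_c) = 0.303 / (1 + 0.114 × 6.02) = 0.303 / 1.686 = 0.1797.
Substrate removed = Q·(S₀ − S) = 3670 m³/d × (1550 − 10.3) g/m³ = 5.65×10^6 g/d = 5651 kg/d.
P_X = Y_obs·Q·(S₀ − S) = 0.1797 × 5651 = 1015 kg VSS/d.
R_O = Q·ΔS − 1.42 P_X = 5651 − 1442 = 4209 kg O₂/d.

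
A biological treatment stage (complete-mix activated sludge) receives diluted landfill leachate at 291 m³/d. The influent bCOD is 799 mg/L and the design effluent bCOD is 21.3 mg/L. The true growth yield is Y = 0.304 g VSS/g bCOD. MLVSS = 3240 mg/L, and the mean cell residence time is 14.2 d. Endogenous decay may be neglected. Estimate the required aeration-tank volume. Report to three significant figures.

With k_d = 0 the design equation reduces to V = Y Q (S₀−S) θ_c / X = 0.304 × 291 × (799 − 21.3) × 14.2 / 3240 = 301.5 m³.

V ≈ 302 m³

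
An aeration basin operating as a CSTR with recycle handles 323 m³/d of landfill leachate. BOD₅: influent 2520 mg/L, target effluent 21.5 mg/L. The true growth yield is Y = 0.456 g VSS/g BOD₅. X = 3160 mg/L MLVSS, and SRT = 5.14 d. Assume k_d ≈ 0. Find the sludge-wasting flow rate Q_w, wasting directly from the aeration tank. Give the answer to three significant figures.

Q_w ≈ 116 m³/d

V·X = Y·Q·ΔS·θ_c gives V = 0.456 × 323 × (2520 − 21.5) × 5.14 / 3160 = 598.6 m³.
With mixed-liquor wasting, θ_c = V/Q_w, so Q_w = V/θ_c = 598.6/5.14 = 116.5 m³/d.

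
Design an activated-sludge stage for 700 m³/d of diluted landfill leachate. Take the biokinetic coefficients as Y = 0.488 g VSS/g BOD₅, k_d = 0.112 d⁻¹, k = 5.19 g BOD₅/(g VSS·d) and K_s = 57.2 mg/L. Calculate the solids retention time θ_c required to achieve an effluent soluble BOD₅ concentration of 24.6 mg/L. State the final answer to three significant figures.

θ_c ≈ 1.54 d

From 1/θ_c = Y·k·S/(K_s + S) − k_d: Y·k·S/(K_s+S) = 0.488 × 5.19 × 24.6 / (57.2 + 24.6) = 0.7617 d⁻¹.
θ_c = 1/(μ − k_d) = 1/(0.7617 − 0.112) = 1/0.6497 = 1.539 d.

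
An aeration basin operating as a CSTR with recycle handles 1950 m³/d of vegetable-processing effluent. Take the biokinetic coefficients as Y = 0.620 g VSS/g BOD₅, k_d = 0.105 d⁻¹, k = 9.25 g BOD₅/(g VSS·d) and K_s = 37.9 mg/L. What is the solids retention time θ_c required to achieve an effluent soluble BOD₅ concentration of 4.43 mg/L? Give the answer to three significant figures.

From 1/θ_c = Y·k·S/(K_s + S) − k_d: Y·k·S/(K_s+S) = 0.620 × 9.25 × 4.43 / (37.9 + 4.43) = 0.6002 d⁻¹.
1/θ_c = 0.6002 − 0.105 = 0.4952 d⁻¹, so θ_c = 2.019 d.

θ_c ≈ 2.02 d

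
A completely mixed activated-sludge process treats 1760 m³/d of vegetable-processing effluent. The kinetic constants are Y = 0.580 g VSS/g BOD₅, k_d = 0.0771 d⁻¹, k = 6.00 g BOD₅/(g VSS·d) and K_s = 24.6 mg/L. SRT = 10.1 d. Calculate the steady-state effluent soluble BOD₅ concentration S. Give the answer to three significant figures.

From the Monod/SRT balance for a CMAS, S = K_s·(1+k_d θ_c)/[θ_c·(Y k − k_d) − 1] = 24.6 × (1 + 0.0771 × 10.1) / [10.1 × (0.580 × 6.00 − 0.0771) − 1] = 43.76 / 33.37 = 1.311 mg/L.

S ≈ 1.31 mg/L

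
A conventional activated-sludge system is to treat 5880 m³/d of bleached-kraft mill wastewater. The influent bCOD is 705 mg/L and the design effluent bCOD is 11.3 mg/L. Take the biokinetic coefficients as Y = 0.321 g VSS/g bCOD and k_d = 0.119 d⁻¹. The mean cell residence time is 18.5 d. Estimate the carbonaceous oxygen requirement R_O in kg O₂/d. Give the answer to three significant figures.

Y_obs = Y / (1 + k_d θ_c) = 0.321 / (1 + 0.119 × 18.5) = 0.321 / 3.201 = 0.1003.
Substrate removed = Q·(S₀ − S) = 5880 m³/d × (705 − 11.3) g/m³ = 4.08×10^6 g/d = 4079 kg/d.
P_X = Y_obs·Q·(S₀ − S) = 0.1003 × 4079 = 409.0 kg VSS/d.
Carbonaceous O₂ demand = substrate oxidised − cell-mass equivalent = 4079 − 1.42 × 409.0 = 3498 kg O₂/d.

R_O ≈ 3500 kg O₂/d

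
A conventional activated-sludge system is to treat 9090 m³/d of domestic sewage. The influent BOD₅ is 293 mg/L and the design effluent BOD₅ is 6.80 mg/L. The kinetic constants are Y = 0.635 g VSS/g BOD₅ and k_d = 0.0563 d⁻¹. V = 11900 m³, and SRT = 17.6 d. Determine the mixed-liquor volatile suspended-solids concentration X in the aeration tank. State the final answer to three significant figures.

X = Y·Q·ΔS·θ_c / [V·(1 + k_d θ_c)] = 0.635 × 9090 × (293 − 6.80) × 17.6 / [11900 × (1 + 0.0563 × 17.6)] = 1227 mg/L.

X ≈ 1230 mg/L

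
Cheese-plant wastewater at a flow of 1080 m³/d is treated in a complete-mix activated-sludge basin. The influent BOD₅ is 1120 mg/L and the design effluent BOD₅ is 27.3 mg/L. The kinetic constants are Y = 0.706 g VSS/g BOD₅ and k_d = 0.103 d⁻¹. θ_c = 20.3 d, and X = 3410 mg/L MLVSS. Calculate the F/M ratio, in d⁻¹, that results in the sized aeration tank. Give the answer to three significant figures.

F/M ≈ 0.221 d⁻¹

Steady-state biomass mass balance: V·X·(1 + k_d·θ_c) = Y·Q·(S₀ − S)·θ_c, so V = 0.706 × 1080 × (1120 − 27.3) × 20.3 / [3410 × (1 + 0.103 × 20.3)] = 1.69×10^7 / 10540 = 1605 m³.
F/M = Q·S₀ / (V·X) = 1080 × 1120 / (1605 × 3410) = 0.2211 g BOD₅·(g VSS·d)⁻¹.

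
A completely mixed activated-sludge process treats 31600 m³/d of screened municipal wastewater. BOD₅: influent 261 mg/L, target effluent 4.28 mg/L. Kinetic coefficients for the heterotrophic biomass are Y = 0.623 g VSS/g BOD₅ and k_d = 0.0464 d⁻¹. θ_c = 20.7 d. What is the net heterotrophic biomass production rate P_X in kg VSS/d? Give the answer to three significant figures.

P_X ≈ 2580 kg VSS/d

Y_obs = Y / (1 + k_d θ_c) = 0.623 / (1 + 0.0464 × 20.7) = 0.623 / 1.960 = 0.3178.
Mass of BOD₅ removed per day: Q(S₀ − S) = 31600 × 256.7 g/m³ = 8112 kg/d.
So the net sludge growth is P_X = 0.3178 × 8112 = 2578 kg VSS/d.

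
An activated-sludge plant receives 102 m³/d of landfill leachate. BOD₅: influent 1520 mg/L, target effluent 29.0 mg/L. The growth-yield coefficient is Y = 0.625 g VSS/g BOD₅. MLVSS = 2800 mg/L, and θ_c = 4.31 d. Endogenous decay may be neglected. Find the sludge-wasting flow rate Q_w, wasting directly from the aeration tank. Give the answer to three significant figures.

V·X = Y·Q·ΔS·θ_c gives V = 0.625 × 102 × (1520 − 29.0) × 4.31 / 2800 = 146.3 m³.
Wasting from the aeration tank: Q_w = V / θ_c = 146.3 / 4.31 = 33.95 m³/d.

Q_w ≈ 33.9 m³/d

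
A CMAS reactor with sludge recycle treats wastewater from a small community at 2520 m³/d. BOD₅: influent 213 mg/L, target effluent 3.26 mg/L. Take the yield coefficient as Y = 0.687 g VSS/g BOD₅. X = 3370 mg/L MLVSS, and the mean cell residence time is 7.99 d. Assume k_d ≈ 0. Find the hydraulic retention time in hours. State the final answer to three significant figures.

Biomass mass balance (decay neglected): V·X = Y·Q·(S₀ − S)·θ_c, so V = 0.687 × 2520 × (213 − 3.26) × 7.99 / 3370 = 860.9 m³.
HRT = V/Q = 860.9 m³ / 2520 m³·d⁻¹ = 0.3416 d × 24 = 8.199 h.

τ ≈ 8.20 h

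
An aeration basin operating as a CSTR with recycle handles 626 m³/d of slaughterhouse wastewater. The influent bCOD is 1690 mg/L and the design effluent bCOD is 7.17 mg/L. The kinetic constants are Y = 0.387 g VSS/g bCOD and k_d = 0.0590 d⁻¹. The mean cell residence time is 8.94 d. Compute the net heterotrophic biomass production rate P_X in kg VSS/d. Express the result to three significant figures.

The observed yield is Y_obs = Y/(1 + k_d·θ_c) = 0.387 / (1 + 0.0590 × 8.94) = 0.387 / 1.527 = 0.2534 g VSS per g bCOD removed.
ΔS = 1690 − 7.17 = 1683 mg/L, so the substrate removal rate is 626 × 1683/1000 = 1053 kg bCOD/d.
Biomass produced: P_X = Y_obs·Q·ΔS = 0.2534 × 1053 ≈ 266.9 kg VSS/d.

P_X ≈ 267 kg VSS/d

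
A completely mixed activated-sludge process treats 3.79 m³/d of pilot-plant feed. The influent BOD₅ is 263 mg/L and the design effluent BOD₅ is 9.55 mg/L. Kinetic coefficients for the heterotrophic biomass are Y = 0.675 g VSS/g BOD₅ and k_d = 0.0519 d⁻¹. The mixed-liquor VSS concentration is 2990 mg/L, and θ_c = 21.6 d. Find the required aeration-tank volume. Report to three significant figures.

V ≈ 2.21 m³

Rearranging the biomass balance for a CMAS with decay, V = Y·Q·ΔS·θ_c / [X·(1+k_d θ_c)] = 0.675 × 3.79 × (263 − 9.55) × 21.6 / [2990 × (1 + 0.0519 × 21.6)] = 1.4×10^4 / 6342 = 2.208 m³.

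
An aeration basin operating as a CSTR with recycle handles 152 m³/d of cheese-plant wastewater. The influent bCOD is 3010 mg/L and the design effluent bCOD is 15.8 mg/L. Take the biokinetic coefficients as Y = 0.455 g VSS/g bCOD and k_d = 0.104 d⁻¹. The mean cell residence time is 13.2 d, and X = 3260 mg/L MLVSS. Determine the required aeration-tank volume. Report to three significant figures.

V ≈ 353 m³

Rearranging the biomass balance for a CMAS with decay, V = Y·Q·ΔS·θ_c / [X·(1+k_d θ_c)] = 0.455 × 152 × (3010 − 15.8) × 13.2 / [3260 × (1 + 0.104 × 13.2)] = 2.73×10^6 / 7735 = 353.4 m³.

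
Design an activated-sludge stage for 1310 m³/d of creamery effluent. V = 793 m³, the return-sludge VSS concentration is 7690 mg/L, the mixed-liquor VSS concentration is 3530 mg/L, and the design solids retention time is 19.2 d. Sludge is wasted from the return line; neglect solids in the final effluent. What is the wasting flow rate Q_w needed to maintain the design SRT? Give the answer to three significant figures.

θ_c = V·X/(Q_w·X_r) when wasting from the recycle, so Q_w = V·X/(θ_c·X_r) = 793.0 × 3530 / (19.2 × 7690) = 18.96 m³/d.

Q_w ≈ 19.0 m³/d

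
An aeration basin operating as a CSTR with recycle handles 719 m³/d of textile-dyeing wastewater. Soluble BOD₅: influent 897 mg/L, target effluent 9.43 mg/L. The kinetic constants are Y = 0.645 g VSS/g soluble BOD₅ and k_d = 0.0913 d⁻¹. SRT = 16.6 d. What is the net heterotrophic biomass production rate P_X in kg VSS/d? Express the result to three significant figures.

Observed yield with endogenous decay: Y_obs = Y / (1 + k_d·θ_c) = 0.645 / (1 + 0.0913 × 16.6) = 0.645 / 2.516 = 0.2564 g VSS/g soluble BOD₅.
Q·(S₀ − S) = 719 × (897 − 9.43) × 10⁻³ = 638.2 kg/d removed.
P_X = Y_obs · Q(S₀ − S) = 0.2564 × 638.2 = 163.6 kg VSS/d.

P_X ≈ 164 kg VSS/d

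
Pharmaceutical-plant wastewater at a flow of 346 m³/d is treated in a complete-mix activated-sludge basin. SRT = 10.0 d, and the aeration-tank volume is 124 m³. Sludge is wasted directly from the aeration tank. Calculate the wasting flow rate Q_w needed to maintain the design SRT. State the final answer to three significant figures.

With mixed-liquor wasting, θ_c = V/Q_w, so Q_w = V/θ_c = 124.0/10.0 = 12.40 m³/d.

Q_w ≈ 12.4 m³/d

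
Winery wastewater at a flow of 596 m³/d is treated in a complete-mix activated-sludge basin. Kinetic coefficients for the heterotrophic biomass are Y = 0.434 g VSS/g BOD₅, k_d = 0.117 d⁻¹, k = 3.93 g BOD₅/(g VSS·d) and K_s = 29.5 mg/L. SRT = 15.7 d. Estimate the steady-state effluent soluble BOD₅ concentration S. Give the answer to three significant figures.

S ≈ 3.50 mg/L

For a completely mixed reactor with recycle the Lawrence–McCarty relation gives S = K_s·(1 + k_d·θ_c) / [θ_c·(Y·k − k_d) − 1] = 29.5 × (1 + 0.117 × 15.7) / [15.7 × (0.434 × 3.93 − 0.117) − 1] = 83.69 / 23.94 = 3.496 mg/L.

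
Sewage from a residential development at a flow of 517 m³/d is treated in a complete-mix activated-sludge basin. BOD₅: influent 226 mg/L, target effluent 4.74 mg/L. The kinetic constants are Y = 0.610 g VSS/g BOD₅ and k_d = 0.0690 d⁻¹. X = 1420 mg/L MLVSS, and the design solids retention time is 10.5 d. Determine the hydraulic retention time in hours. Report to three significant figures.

τ ≈ 13.9 h

Rearranging the biomass balance for a CMAS with decay, V = Y·Q·ΔS·θ_c / [X·(1+k_d θ_c)] = 0.610 × 517 × (226 − 4.74) × 10.5 / [1420 × (1 + 0.0690 × 10.5)] = 7.33×10^5 / 2449 = 299.2 m³.
HRT = V/Q = 299.2 m³ / 517 m³·d⁻¹ = 0.5787 d × 24 = 13.89 h.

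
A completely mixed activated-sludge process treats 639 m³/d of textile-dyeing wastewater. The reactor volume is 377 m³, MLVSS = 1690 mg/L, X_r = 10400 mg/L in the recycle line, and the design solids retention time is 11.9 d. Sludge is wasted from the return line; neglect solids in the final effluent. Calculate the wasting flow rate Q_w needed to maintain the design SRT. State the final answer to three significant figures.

Q_w ≈ 5.15 m³/d

Q_w = (V·X)/(θ_c X_r) = 377.0 × 1690 / (11.9 × 10400) = 5.148 m³/d.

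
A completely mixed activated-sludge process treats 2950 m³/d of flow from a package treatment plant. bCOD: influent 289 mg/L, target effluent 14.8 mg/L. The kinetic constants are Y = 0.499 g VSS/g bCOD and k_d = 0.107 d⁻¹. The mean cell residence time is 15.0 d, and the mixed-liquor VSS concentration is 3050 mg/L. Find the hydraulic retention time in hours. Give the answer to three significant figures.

τ ≈ 6.20 h

Steady-state biomass mass balance: V·X·(1 + k_d·θ_c) = Y·Q·(S₀ − S)·θ_c, so V = 0.499 × 2950 × (289 − 14.8) × 15.0 / [3050 × (1 + 0.107 × 15.0)] = 6.05×10^6 / 7945 = 762.0 m³.
HRT = V/Q = 762.0 m³ / 2950 m³·d⁻¹ = 0.2583 d × 24 = 6.200 h.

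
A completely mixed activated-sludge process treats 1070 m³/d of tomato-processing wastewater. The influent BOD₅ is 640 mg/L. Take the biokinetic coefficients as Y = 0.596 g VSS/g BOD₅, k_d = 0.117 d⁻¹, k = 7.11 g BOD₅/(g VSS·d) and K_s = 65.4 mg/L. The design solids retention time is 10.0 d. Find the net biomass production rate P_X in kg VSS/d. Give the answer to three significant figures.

P_X ≈ 187 kg VSS/d

Effluent substrate depends only on kinetics and SRT: S = K_s(1 + k_d θ_c) / [θ_c(Yk − k_d) − 1] = 65.4 × (1 + 0.117 × 10.0) / [10.0 × (0.596 × 7.11 − 0.117) − 1] = 141.9 / 40.21 = 3.530 mg/L.
Y_obs = Y / (1 + k_d θ_c) = 0.596 / (1 + 0.117 × 10.0) = 0.596 / 2.170 = 0.2747.
ΔS = 640 − 3.53 = 636.5 mg/L, so the substrate removal rate is 1070 × 636.5/1000 = 681.0 kg BOD₅/d.
So the net sludge growth is P_X = 0.2747 × 681.0 = 187.0 kg VSS/d.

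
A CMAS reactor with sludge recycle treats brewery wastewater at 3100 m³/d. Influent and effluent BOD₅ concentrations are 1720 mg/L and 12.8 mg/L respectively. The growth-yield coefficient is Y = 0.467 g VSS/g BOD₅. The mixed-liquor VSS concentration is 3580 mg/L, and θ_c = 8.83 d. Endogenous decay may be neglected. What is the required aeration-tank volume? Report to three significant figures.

V·X = Y·Q·ΔS·θ_c gives V = 0.467 × 3100 × (1720 − 12.8) × 8.83 / 3580 = 6096 m³.

V ≈ 6100 m³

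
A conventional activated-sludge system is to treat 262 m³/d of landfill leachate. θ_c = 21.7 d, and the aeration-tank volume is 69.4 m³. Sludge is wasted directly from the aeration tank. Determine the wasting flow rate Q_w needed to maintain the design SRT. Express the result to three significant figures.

For wasting at MLVSS concentration, Q_w = V/θ_c = 69.40/21.7 = 3.198 m³/d.

Q_w ≈ 3.20 m³/d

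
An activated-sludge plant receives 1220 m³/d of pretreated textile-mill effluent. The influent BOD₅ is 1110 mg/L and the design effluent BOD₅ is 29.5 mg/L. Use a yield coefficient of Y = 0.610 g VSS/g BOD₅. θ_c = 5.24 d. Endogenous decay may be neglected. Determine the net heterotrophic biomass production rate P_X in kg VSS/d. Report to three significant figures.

P_X ≈ 804 kg VSS/d

With endogenous decay neglected, the observed yield equals the true yield: Y_obs = Y = 0.610 g VSS/g BOD₅.
Substrate removed = Q·(S₀ − S) = 1220 m³/d × (1110 − 29.5) g/m³ = 1.32×10^6 g/d = 1318 kg/d.
Net biomass production P_X = Y_obs × Q·(S₀ − S) = 0.6100 × 1318 = 804.1 kg VSS/d.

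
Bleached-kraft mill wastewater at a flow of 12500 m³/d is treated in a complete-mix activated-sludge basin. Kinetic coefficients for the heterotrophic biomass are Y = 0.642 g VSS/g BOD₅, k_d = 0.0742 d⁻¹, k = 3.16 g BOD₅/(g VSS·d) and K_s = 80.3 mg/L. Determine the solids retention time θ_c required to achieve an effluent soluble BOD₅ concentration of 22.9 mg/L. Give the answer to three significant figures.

From 1/θ_c = Y·k·S/(K_s + S) − k_d: Y·k·S/(K_s+S) = 0.642 × 3.16 × 22.9 / (80.3 + 22.9) = 0.4502 d⁻¹.
Then 1/θ_c = μ − k_d = 0.4502 − 0.0742 = 0.3760 d⁻¹, giving θ_c = 2.660 d.

θ_c ≈ 2.66 d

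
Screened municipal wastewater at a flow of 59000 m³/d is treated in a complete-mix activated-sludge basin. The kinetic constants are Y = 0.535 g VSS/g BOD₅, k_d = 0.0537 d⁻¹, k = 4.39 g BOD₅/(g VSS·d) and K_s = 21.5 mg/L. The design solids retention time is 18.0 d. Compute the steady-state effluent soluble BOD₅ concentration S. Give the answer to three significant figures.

Effluent substrate depends only on kinetics and SRT: S = K_s(1 + k_d θ_c) / [θ_c(Yk − k_d) − 1] = 21.5 × (1 + 0.0537 × 18.0) / [18.0 × (0.535 × 4.39 − 0.0537) − 1] = 42.28 / 40.31 = 1.049 mg/L.

S ≈ 1.05 mg/L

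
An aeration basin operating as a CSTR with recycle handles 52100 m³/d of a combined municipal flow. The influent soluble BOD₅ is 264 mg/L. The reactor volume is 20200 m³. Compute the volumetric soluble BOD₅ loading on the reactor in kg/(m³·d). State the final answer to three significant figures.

L_v ≈ 0.681 kg soluble BOD₅/(m³·d)

Volumetric loading L_v = Q·S₀ / V = 52100 × 264 g/m³ / 20200 m³ = 680.9 g/(m³·d) = 0.6809 kg soluble BOD₅/(m³·d).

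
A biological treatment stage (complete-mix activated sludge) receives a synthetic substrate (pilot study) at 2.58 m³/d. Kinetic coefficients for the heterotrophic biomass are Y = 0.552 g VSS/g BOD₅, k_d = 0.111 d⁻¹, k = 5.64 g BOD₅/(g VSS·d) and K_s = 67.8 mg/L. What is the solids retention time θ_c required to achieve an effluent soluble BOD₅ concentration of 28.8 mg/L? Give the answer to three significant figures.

θ_c ≈ 1.22 d

Specific growth rate at S = 28.8 mg/L: μ = YkS/(K_s+S) = 0.552·5.64·28.8/(67.8+28.8) = 0.9282 d⁻¹.
θ_c = 1/(μ − k_d) = 1/(0.9282 − 0.111) = 1/0.8172 = 1.224 d.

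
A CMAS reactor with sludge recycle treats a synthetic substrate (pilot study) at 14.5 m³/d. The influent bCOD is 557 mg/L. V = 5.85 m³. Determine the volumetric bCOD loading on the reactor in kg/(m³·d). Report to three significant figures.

Volumetric loading L_v = Q·S₀ / V = 14.5 × 557 g/m³ / 5.850 m³ = 1381 g/(m³·d) = 1.381 kg bCOD/(m³·d).

L_v ≈ 1.38 kg bCOD/(m³·d)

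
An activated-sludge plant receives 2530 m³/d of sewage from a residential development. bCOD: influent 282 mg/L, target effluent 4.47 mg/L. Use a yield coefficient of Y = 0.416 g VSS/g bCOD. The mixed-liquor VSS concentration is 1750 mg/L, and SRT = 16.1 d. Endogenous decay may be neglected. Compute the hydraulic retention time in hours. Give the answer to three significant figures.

V·X = Y·Q·ΔS·θ_c gives V = 0.416 × 2530 × (282 − 4.47) × 16.1 / 1750 = 2687 m³.
Hydraulic retention time τ = V/Q = 2687 / 2530 = 1.062 d = 25.49 h.

τ ≈ 25.5 h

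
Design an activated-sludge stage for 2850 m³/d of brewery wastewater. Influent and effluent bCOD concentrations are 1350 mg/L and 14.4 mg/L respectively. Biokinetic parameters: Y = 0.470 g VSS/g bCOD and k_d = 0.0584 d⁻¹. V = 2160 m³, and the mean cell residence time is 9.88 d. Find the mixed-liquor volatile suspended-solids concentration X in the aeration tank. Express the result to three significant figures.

X ≈ 5190 mg/L

X = Y·Q·ΔS·θ_c / [V·(1 + k_d θ_c)] = 0.470 × 2850 × (1350 − 14.4) × 9.88 / [2160 × (1 + 0.0584 × 9.88)] = 5189 mg/L.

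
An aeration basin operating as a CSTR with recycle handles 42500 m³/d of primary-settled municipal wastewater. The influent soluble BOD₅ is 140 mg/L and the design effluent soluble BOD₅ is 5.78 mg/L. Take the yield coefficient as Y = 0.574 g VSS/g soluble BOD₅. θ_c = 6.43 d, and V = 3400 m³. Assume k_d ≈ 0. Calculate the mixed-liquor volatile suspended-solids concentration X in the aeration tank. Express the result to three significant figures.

X ≈ 6190 mg/L

X = Y·Q·ΔS·θ_c / V = 0.574 × 42500 × (140 − 5.78) × 6.43 / 3400 = 6192 mg/L.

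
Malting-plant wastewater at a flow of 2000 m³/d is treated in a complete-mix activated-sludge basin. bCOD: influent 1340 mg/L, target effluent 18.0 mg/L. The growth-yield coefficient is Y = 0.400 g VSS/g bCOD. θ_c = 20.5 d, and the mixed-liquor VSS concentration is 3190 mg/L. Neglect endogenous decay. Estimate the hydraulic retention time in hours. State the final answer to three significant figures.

τ ≈ 81.6 h

With k_d = 0 the design equation reduces to V = Y Q (S₀−S) θ_c / X = 0.400 × 2000 × (1340 − 18.0) × 20.5 / 3190 = 6796 m³.
HRT = V/Q = 6796 m³ / 2000 m³·d⁻¹ = 3.398 d × 24 = 81.56 h.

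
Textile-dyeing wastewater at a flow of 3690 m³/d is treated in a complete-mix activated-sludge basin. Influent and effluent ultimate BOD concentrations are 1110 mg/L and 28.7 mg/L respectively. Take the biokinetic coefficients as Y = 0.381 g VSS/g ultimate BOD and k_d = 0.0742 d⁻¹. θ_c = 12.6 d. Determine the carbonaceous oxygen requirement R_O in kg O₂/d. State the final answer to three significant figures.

R_O ≈ 2870 kg O₂/d

Y_obs = Y / (1 + k_d θ_c) = 0.381 / (1 + 0.0742 × 12.6) = 0.381 / 1.935 = 0.1969.
Q·(S₀ − S) = 3690 × (1110 − 28.7) × 10⁻³ = 3990 kg/d removed.
P_X = Y_obs·Q·(S₀ − S) = 0.1969 × 3990 = 785.7 kg VSS/d.
R_O = Q·(S₀ − S) − 1.42·P_X = 3990 − 1.42 × 785.7 = 2874 kg O₂/d.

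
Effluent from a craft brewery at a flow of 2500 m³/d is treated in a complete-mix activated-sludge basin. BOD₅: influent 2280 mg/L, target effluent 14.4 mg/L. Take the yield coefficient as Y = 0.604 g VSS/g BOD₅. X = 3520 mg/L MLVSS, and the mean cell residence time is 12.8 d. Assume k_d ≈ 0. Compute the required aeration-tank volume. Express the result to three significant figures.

V·X = Y·Q·ΔS·θ_c gives V = 0.604 × 2500 × (2280 − 14.4) × 12.8 / 3520 = 12440 m³.

V ≈ 12400 m³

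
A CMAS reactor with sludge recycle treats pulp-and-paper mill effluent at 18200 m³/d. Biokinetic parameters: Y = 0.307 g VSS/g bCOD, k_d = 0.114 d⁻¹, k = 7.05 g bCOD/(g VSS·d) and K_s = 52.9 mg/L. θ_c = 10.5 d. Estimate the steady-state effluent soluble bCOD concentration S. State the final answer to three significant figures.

For a completely mixed reactor with recycle the Lawrence–McCarty relation gives S = K_s·(1 + k_d·θ_c) / [θ_c·(Y·k − k_d) − 1] = 52.9 × (1 + 0.114 × 10.5) / [10.5 × (0.307 × 7.05 − 0.114) − 1] = 116.2 / 20.53 = 5.661 mg/L.

S ≈ 5.66 mg/L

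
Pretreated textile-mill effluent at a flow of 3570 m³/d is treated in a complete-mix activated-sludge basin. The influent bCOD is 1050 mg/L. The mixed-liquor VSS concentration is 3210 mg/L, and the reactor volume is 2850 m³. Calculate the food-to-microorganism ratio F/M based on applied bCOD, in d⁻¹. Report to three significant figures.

F/M ≈ 0.410 d⁻¹

F/M = applied load / biomass = Q·S₀/(V·X) = 3570 × 1050 / (2850 × 3210) = 0.4097 d⁻¹.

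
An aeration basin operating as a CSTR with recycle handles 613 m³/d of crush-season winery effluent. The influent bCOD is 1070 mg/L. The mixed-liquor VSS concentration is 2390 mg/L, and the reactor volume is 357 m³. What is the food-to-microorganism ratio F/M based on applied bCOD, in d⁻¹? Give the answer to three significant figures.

F/M ≈ 0.769 d⁻¹

F/M = Q·S₀ / (V·X) = 613 × 1070 / (357.0 × 2390) = 0.7687 g bCOD·(g VSS·d)⁻¹.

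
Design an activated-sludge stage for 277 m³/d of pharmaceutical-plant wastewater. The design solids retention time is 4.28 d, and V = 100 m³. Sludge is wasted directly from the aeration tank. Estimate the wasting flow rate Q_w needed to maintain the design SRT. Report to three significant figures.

Q_w ≈ 23.4 m³/d

For wasting at MLVSS concentration, Q_w = V/θ_c = 100.0/4.28 = 23.36 m³/d.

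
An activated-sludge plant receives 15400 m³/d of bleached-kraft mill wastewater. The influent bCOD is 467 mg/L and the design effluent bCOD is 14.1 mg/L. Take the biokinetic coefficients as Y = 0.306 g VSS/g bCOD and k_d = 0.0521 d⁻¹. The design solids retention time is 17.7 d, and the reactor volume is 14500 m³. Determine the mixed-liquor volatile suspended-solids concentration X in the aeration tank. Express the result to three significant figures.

Solving the biomass balance for X: X = Y Q (S₀−S) θ_c / [V (1+k_d θ_c)] = 0.306 × 15400 × (467 − 14.1) × 17.7 / [14500 × (1 + 0.0521 × 17.7)] = 1355 mg/L.

X ≈ 1360 mg/L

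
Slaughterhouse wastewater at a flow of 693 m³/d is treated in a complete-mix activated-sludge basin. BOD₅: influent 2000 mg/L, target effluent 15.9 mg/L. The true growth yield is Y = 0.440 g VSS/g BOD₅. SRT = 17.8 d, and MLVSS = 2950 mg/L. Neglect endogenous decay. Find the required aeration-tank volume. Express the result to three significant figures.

V ≈ 3650 m³

Biomass mass balance (decay neglected): V·X = Y·Q·(S₀ − S)·θ_c, so V = 0.440 × 693 × (2000 − 15.9) × 17.8 / 2950 = 3650 m³.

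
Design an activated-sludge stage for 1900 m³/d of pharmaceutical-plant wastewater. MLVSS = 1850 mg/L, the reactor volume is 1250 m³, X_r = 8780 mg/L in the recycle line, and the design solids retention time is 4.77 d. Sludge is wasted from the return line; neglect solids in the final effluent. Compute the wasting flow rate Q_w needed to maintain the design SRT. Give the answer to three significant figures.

Q_w = (V·X)/(θ_c X_r) = 1250 × 1850 / (4.77 × 8780) = 55.22 m³/d.

Q_w ≈ 55.2 m³/d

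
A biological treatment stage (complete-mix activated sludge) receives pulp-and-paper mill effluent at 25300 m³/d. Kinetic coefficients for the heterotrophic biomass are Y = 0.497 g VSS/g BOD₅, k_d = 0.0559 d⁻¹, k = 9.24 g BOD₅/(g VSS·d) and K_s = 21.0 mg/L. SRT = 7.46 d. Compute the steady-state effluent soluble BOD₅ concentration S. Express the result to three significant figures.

From the Monod/SRT balance for a CMAS, S = K_s·(1+k_d θ_c)/[θ_c·(Y k − k_d) − 1] = 21.0 × (1 + 0.0559 × 7.46) / [7.46 × (0.497 × 9.24 − 0.0559) − 1] = 29.76 / 32.84 = 0.9061 mg/L.

S ≈ 0.906 mg/L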